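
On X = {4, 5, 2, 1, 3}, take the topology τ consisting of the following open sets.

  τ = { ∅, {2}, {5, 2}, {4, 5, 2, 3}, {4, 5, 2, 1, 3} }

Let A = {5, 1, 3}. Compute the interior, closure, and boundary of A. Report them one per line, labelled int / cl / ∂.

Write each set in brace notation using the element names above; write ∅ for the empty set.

opens ⊆ A: ∅; union → int = ∅
complement {4, 2}; its interior {2}; cl(A) = X∖{2} = {4, 5, 1, 3}
boundary = {4, 5, 1, 3} ∖ ∅ = {4, 5, 1, 3}

int(A) = ∅
cl(A)  = {4, 5, 1, 3}
∂A     = {4, 5, 1, 3}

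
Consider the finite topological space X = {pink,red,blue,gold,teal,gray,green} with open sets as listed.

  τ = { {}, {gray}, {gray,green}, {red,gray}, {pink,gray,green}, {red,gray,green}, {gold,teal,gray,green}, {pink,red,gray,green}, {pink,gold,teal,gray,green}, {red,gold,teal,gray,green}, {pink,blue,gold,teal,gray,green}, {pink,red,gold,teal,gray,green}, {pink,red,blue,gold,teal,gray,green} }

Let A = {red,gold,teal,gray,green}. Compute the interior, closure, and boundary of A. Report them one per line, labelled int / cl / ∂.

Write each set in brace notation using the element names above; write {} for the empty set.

interior: largest open inside A is {red,gold,teal,gray,green} (from {}, {gray}, {gray,green}, {red,gray}, {red,gray,green}, {gold,teal,gray,green}, {red,gold,teal,gray,green})
cl via duality: int({pink,blue}) = {}, so X∖{} = {pink,red,blue,gold,teal,gray,green}
cl∖int = {pink,blue}

int(A) = {red,gold,teal,gray,green}
cl(A)  = {pink,red,blue,gold,teal,gray,green}
∂A     = {pink,blue}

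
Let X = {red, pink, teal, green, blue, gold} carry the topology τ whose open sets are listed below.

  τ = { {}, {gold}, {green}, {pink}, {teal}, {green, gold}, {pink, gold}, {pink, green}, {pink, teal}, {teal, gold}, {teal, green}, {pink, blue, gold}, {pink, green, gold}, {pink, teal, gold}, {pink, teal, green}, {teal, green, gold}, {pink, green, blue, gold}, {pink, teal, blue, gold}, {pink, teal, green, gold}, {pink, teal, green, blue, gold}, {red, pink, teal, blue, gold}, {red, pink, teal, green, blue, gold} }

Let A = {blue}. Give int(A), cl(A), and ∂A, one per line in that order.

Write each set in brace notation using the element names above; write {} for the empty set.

int(A) = {}
cl(A)  = {red, blue}
∂A     = {red, blue}

opens ⊆ A: {}; union → int = {}
complement {red, pink, teal, green, gold}; its interior {pink, teal, green, gold}; cl(A) = X∖{pink, teal, green, gold} = {red, blue}
boundary = {red, blue} ∖ {} = {red, blue}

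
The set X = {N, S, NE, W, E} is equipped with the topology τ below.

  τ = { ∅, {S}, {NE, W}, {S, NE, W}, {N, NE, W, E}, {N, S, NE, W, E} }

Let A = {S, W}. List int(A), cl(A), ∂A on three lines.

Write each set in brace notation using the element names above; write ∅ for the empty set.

int(A) = {S}
cl(A)  = {N, S, NE, W, E}
∂A     = {N, NE, W, E}

interior: largest open inside A is {S} (from ∅, {S})
cl via duality: int({N, NE, E}) = ∅, so X∖∅ = {N, S, NE, W, E}
cl∖int = {N, NE, W, E}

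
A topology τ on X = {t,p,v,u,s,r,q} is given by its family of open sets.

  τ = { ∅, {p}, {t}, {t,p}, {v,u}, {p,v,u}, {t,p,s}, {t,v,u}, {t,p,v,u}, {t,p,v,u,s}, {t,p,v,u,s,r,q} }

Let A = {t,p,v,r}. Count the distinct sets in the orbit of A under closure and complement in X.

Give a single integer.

10

cl via duality: int({u,s,q}) = ∅, so X∖∅ = {t,p,v,u,s,r,q}
Write k for closure, c for complement:
  1. A     = {t,p,v,r}
  2. kA    = {t,p,v,u,s,r,q}
  3. cA    = {u,s,q}
  4. ckA   = ∅
  5. kcA   = {v,u,s,r,q}
  6. ckcA  = {t,p}
  7. kckcA = {t,p,s,r,q}
  8. ckckcA = {v,u}
  9. kckckcA = {v,u,r,q}
  10. ckckckcA = {t,p,s}
applying k or c yields no new set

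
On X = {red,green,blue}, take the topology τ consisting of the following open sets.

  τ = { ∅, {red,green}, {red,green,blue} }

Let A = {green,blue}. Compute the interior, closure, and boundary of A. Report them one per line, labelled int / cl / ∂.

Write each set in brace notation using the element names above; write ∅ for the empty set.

int(A) = ∅
cl(A)  = {red,green,blue}
∂A     = {red,green,blue}

open subsets of A: ∅; so int(A) = ∅
closure: X∖int(X∖A) = X∖∅ = {red,green,blue}
∂A = {red,green,blue} minus ∅ = {red,green,blue}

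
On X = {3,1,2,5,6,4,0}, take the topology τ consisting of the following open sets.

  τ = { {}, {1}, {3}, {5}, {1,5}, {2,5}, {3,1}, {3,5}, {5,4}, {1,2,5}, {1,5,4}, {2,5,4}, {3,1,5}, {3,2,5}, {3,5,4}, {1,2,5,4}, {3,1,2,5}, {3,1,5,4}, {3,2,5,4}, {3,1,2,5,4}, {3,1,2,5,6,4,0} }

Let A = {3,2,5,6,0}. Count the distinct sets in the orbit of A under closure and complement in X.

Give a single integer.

8

cl via duality: int({1,4}) = {1}, so X∖{1} = {3,2,5,6,4,0}
Write k for closure, c for complement:
  1. A     = {3,2,5,6,0}
  2. kA    = {3,2,5,6,4,0}
  3. cA    = {1,4}
  4. ckA   = {1}
  5. kcA   = {1,6,4,0}
  6. kckA  = {1,6,0}
  7. ckcA  = {3,2,5}
  8. ckckA = {3,2,5,4}
applying k or c yields no new set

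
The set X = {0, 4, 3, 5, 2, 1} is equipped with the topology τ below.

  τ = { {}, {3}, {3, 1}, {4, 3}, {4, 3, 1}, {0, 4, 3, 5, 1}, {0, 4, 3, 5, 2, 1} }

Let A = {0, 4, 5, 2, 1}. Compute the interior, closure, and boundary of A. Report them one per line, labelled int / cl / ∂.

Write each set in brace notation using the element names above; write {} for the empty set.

int(A) = {}
cl(A)  = {0, 4, 5, 2, 1}
∂A     = {0, 4, 5, 2, 1}

open subsets of A: {}; so int(A) = {}
closure: X∖int(X∖A) = X∖{3} = {0, 4, 5, 2, 1}
∂A = {0, 4, 5, 2, 1} minus {} = {0, 4, 5, 2, 1}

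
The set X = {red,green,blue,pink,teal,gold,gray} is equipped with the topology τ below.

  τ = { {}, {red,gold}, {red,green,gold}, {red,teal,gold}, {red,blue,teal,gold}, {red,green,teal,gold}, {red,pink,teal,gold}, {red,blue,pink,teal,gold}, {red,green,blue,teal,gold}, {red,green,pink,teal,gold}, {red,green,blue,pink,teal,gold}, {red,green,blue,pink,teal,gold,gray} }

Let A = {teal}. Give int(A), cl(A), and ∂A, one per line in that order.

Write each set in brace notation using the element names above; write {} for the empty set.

opens ⊆ A: {}; union → int = {}
complement {red,green,blue,pink,gold,gray}; its interior {red,green,gold}; cl(A) = X∖{red,green,gold} = {blue,pink,teal,gray}
boundary = {blue,pink,teal,gray} ∖ {} = {blue,pink,teal,gray}

int(A) = {}
cl(A)  = {blue,pink,teal,gray}
∂A     = {blue,pink,teal,gray}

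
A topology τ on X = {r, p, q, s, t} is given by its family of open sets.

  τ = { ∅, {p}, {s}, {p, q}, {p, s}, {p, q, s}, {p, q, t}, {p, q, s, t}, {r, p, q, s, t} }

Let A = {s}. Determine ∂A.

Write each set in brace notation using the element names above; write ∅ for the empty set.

opens ⊆ A: ∅, {s}; union → int = {s}
complement {r, p, q, t}; its interior {p, q, t}; cl(A) = X∖{p, q, t} = {r, s}
boundary = {r, s} ∖ {s} = {r}

{r}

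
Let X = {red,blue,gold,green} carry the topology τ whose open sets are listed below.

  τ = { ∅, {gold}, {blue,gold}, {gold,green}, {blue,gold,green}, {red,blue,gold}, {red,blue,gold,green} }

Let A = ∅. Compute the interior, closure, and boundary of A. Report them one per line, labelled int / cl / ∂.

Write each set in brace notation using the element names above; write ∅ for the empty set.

int(A) = ∅
cl(A)  = ∅
∂A     = ∅

open subsets of A: ∅; so int(A) = ∅
closure: X∖int(X∖A) = X∖{red,blue,gold,green} = ∅
∂A = ∅ minus ∅ = ∅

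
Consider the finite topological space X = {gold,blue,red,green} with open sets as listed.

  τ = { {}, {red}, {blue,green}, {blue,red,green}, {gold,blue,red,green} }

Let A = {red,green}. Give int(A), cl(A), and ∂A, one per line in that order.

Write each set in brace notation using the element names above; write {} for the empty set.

int(A) = {red}
cl(A)  = {gold,blue,red,green}
∂A     = {gold,blue,green}

opens ⊆ A: {}, {red}; union → int = {red}
complement {gold,blue}; its interior {}; cl(A) = X∖{} = {gold,blue,red,green}
boundary = {gold,blue,red,green} ∖ {red} = {gold,blue,green}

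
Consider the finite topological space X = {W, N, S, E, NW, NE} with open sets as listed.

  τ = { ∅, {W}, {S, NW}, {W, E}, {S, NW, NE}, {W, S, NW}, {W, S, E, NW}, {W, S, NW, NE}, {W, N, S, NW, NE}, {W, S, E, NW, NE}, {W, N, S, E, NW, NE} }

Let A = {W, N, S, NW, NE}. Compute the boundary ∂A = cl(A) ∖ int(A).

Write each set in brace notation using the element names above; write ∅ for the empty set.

opens ⊆ A: ∅, {W}, {S, NW}, {S, NW, NE}, {W, S, NW}, {W, S, NW, NE}, {W, N, S, NW, NE}; union → int = {W, N, S, NW, NE}
complement {E}; its interior ∅; cl(A) = X∖∅ = {W, N, S, E, NW, NE}
boundary = {W, N, S, E, NW, NE} ∖ {W, N, S, NW, NE} = {E}

{E}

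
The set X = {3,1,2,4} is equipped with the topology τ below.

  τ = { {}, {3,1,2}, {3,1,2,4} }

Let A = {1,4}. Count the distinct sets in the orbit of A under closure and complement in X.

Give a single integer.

4

closure: X∖int(X∖A) = X∖{} = {3,1,2,4}
Let k=closure and c=complement:
  1. A     = {1,4}
  2. kA    = {3,1,2,4}
  3. cA    = {3,2}
  4. ckA   = {}
— saturated at 4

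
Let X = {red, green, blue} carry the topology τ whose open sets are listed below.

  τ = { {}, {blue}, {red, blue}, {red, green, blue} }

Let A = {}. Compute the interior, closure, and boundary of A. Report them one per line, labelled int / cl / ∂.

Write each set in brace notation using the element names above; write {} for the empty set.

int(A) = {}
cl(A)  = {}
∂A     = {}

opens ⊆ A: {}; union → int = {}
complement {red, green, blue}; its interior {red, green, blue}; cl(A) = X∖{red, green, blue} = {}
boundary = {} ∖ {} = {}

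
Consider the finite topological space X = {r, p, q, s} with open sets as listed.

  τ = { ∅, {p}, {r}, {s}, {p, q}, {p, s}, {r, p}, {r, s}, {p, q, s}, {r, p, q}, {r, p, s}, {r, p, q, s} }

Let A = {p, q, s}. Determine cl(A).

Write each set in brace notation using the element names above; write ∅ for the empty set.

{p, q, s}

complement {r}; its interior {r}; cl(A) = X∖{r} = {p, q, s}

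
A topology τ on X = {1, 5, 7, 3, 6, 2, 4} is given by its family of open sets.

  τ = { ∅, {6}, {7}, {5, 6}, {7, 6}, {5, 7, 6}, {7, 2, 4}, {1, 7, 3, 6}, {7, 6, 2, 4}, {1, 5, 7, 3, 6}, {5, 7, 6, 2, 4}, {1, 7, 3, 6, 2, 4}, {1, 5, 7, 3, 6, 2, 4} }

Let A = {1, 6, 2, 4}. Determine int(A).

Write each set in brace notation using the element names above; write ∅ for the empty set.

interior: largest open inside A is {6} (from ∅, {6})

{6}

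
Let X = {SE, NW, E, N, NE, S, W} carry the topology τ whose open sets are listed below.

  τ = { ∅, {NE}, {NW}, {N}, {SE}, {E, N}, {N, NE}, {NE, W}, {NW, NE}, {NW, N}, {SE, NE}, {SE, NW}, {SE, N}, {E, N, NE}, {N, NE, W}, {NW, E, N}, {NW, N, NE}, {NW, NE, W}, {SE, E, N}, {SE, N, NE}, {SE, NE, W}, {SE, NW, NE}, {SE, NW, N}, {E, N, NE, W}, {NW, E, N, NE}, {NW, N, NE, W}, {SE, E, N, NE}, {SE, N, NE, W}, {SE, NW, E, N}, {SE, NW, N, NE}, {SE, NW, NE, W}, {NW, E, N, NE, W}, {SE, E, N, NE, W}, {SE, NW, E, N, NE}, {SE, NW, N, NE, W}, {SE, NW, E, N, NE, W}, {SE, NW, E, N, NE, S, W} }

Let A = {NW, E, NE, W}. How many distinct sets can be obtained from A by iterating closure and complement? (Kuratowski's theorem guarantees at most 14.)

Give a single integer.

X∖A={SE, N, S}, int(X∖A)={SE, N}, hence cl(A)={NW, E, NE, S, W}
Orbit (k=closure, c=complement):
  1. A     = {NW, E, NE, W}
  2. kA    = {NW, E, NE, S, W}
  3. cA    = {SE, N, S}
  4. ckA   = {SE, N}
  5. kcA   = {SE, E, N, S}
  6. ckcA  = {NW, NE, W}
  7. kckcA = {NW, NE, S, W}
  8. ckckcA = {SE, E, N}
(closed under both — stop)

8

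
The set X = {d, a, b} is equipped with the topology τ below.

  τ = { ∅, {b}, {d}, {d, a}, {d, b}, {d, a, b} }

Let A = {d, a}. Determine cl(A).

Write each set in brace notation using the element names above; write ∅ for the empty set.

{d, a}

complement {b}; its interior {b}; cl(A) = X∖{b} = {d, a}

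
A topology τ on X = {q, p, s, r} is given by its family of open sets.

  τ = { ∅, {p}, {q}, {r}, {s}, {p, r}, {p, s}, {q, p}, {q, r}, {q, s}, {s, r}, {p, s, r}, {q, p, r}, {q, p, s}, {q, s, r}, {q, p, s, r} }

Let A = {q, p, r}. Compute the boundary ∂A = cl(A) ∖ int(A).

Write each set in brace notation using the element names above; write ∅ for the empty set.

∅

open subsets of A: ∅, {p}, {q}, {r}, {q, r}, {q, p}, {p, r}, {q, p, r}; so int(A) = {q, p, r}
closure: X∖int(X∖A) = X∖{s} = {q, p, r}
∂A = {q, p, r} minus {q, p, r} = ∅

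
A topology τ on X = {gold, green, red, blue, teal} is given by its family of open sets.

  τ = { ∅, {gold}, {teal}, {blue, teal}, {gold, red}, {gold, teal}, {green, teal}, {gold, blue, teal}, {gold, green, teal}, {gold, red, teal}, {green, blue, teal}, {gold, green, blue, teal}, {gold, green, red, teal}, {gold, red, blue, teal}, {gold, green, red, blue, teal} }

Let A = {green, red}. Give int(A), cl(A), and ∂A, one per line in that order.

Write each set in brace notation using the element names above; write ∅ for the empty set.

int(A) = ∅
cl(A)  = {green, red}
∂A     = {green, red}

U open, U⊆A: ∅. int(A) = ⋃ = ∅
X∖A={gold, blue, teal}, int(X∖A)={gold, blue, teal}, hence cl(A)={green, red}
∂A: remove int from cl → {green, red}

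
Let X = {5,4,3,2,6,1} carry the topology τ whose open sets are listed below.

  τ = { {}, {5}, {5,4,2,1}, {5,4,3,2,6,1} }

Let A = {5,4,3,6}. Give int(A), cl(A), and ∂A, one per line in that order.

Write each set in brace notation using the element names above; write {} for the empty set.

U open, U⊆A: {}, {5}. int(A) = ⋃ = {5}
X∖A={2,1}, int(X∖A)={}, hence cl(A)={5,4,3,2,6,1}
∂A: remove int from cl → {4,3,2,6,1}

int(A) = {5}
cl(A)  = {5,4,3,2,6,1}
∂A     = {4,3,2,6,1}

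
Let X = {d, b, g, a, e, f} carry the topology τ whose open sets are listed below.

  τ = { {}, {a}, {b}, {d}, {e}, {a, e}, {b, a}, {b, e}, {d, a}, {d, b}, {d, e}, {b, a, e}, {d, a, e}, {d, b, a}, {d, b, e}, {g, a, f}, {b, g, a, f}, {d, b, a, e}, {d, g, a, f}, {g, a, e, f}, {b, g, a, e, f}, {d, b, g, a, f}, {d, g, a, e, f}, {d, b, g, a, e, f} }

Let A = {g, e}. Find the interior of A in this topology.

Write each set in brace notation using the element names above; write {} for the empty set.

{e}

U open, U⊆A: {}, {e}. int(A) = ⋃ = {e}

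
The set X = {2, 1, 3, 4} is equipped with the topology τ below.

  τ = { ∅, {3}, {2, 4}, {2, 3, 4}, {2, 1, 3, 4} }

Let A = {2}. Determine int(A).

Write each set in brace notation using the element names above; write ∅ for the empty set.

open subsets of A: ∅; so int(A) = ∅

∅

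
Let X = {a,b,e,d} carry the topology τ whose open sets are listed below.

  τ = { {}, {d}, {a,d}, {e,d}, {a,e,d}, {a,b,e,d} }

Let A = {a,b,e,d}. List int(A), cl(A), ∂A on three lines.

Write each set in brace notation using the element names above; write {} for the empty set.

U open, U⊆A: {}, {d}, {a,d}, {e,d}, {a,e,d}, {a,b,e,d}. int(A) = ⋃ = {a,b,e,d}
X∖A={}, int(X∖A)={}, hence cl(A)={a,b,e,d}
∂A: remove int from cl → {}

int(A) = {a,b,e,d}
cl(A)  = {a,b,e,d}
∂A     = {}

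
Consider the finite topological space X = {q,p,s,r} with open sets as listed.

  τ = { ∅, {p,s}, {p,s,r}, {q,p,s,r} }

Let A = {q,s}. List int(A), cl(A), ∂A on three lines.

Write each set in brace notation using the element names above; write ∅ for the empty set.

opens ⊆ A: ∅; union → int = ∅
complement {p,r}; its interior ∅; cl(A) = X∖∅ = {q,p,s,r}
boundary = {q,p,s,r} ∖ ∅ = {q,p,s,r}

int(A) = ∅
cl(A)  = {q,p,s,r}
∂A     = {q,p,s,r}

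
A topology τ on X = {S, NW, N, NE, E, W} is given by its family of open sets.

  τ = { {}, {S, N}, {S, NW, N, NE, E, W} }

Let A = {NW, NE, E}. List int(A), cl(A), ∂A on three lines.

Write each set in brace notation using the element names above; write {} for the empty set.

interior: largest open inside A is {} (from {})
cl via duality: int({S, N, W}) = {S, N}, so X∖{S, N} = {NW, NE, E, W}
cl∖int = {NW, NE, E, W}

int(A) = {}
cl(A)  = {NW, NE, E, W}
∂A     = {NW, NE, E, W}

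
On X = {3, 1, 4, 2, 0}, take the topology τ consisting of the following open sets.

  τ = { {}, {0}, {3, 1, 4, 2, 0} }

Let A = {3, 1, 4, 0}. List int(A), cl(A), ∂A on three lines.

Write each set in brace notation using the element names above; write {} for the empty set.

int(A) = {0}
cl(A)  = {3, 1, 4, 2, 0}
∂A     = {3, 1, 4, 2}

open subsets of A: {}, {0}; so int(A) = {0}
closure: X∖int(X∖A) = X∖{} = {3, 1, 4, 2, 0}
∂A = {3, 1, 4, 2, 0} minus {0} = {3, 1, 4, 2}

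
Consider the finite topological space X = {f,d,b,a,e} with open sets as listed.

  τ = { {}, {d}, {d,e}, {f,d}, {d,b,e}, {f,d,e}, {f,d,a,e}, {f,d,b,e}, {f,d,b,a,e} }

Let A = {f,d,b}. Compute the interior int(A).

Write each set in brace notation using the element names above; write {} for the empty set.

{f,d}

open subsets of A: {}, {d}, {f,d}; so int(A) = {f,d}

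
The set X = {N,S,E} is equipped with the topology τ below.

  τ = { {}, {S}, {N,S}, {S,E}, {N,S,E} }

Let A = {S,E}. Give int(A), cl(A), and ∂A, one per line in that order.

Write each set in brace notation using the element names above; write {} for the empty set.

int(A) = {S,E}
cl(A)  = {N,S,E}
∂A     = {N}

open subsets of A: {}, {S}, {S,E}; so int(A) = {S,E}
closure: X∖int(X∖A) = X∖{} = {N,S,E}
∂A = {N,S,E} minus {S,E} = {N}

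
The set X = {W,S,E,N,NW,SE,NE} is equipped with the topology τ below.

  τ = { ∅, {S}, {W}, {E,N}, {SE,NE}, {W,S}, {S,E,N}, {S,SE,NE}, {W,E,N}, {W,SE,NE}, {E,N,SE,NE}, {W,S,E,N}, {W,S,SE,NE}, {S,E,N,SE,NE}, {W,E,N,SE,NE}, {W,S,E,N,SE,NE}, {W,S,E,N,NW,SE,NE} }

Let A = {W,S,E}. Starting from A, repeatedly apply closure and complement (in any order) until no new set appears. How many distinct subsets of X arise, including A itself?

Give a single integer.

cl via duality: int({N,NW,SE,NE}) = {SE,NE}, so X∖{SE,NE} = {W,S,E,N,NW}
Write k for closure, c for complement:
  1. A     = {W,S,E}
  2. kA    = {W,S,E,N,NW}
  3. cA    = {N,NW,SE,NE}
  4. ckA   = {SE,NE}
  5. kcA   = {E,N,NW,SE,NE}
  6. kckA  = {NW,SE,NE}
  7. ckcA  = {W,S}
  8. ckckA = {W,S,E,N}
  9. kckcA = {W,S,NW}
  10. ckckcA = {E,N,SE,NE}
applying k or c yields no new set

10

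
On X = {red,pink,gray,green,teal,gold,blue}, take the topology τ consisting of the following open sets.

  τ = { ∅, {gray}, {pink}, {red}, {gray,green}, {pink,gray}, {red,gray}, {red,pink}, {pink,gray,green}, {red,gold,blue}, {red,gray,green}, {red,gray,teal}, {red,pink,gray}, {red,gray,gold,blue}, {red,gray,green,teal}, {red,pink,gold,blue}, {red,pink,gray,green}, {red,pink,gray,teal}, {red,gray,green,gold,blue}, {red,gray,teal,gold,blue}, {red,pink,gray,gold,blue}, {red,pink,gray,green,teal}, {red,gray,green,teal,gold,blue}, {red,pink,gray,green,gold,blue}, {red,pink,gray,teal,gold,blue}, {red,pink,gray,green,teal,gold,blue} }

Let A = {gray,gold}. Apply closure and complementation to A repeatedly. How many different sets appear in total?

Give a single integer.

closure: X∖int(X∖A) = X∖{red,pink} = {gray,green,teal,gold,blue}
Let k=closure and c=complement:
  1. A     = {gray,gold}
  2. kA    = {gray,green,teal,gold,blue}
  3. cA    = {red,pink,green,teal,blue}
  4. ckA   = {red,pink}
  5. kcA   = {red,pink,green,teal,gold,blue}
  6. kckA  = {red,pink,teal,gold,blue}
  7. ckcA  = {gray}
  8. ckckA = {gray,green}
  9. kckcA = {gray,green,teal}
  10. ckckcA = {red,pink,gold,blue}
— saturated at 10

10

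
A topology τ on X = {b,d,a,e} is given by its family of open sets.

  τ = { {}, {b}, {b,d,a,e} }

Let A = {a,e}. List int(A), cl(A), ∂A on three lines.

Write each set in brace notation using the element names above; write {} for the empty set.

open subsets of A: {}; so int(A) = {}
closure: X∖int(X∖A) = X∖{b} = {d,a,e}
∂A = {d,a,e} minus {} = {d,a,e}

int(A) = {}
cl(A)  = {d,a,e}
∂A     = {d,a,e}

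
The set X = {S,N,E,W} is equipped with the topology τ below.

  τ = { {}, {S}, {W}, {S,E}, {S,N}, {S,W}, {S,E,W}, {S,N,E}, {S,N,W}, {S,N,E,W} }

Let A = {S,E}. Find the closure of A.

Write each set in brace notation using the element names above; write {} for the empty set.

X∖A={N,W}, int(X∖A)={W}, hence cl(A)={S,N,E}

{S,N,E}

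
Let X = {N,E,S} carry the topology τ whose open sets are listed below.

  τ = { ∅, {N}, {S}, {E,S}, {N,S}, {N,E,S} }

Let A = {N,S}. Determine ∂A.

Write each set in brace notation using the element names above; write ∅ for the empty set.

{E}

opens ⊆ A: ∅, {S}, {N}, {N,S}; union → int = {N,S}
complement {E}; its interior ∅; cl(A) = X∖∅ = {N,E,S}
boundary = {N,E,S} ∖ {N,S} = {E}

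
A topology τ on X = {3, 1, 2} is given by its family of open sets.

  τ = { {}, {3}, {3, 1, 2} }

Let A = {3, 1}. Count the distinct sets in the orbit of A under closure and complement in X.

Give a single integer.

complement {2}; its interior {}; cl(A) = X∖{} = {3, 1, 2}
With k = closure, c = complement:
  1. A     = {3, 1}
  2. kA    = {3, 1, 2}
  3. cA    = {2}
  4. ckA   = {}
  5. kcA   = {1, 2}
  6. ckcA  = {3}
k, c of each give nothing new

6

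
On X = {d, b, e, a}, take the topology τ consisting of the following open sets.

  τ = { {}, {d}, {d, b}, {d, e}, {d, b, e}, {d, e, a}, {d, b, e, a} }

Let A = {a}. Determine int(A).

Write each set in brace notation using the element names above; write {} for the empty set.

U open, U⊆A: {}. int(A) = ⋃ = {}

{}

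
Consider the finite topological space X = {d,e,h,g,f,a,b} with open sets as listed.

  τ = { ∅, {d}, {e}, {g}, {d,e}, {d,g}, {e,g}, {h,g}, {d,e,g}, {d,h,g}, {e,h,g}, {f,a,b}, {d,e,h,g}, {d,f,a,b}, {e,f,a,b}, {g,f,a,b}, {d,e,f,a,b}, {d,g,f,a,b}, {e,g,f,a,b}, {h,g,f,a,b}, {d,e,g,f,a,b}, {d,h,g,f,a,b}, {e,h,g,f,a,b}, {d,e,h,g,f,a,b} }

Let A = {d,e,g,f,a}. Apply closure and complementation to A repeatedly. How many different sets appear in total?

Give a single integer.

8

closure: X∖int(X∖A) = X∖∅ = {d,e,h,g,f,a,b}
Let k=closure and c=complement:
  1. A     = {d,e,g,f,a}
  2. kA    = {d,e,h,g,f,a,b}
  3. cA    = {h,b}
  4. ckA   = ∅
  5. kcA   = {h,f,a,b}
  6. ckcA  = {d,e,g}
  7. kckcA = {d,e,h,g}
  8. ckckcA = {f,a,b}
— saturated at 8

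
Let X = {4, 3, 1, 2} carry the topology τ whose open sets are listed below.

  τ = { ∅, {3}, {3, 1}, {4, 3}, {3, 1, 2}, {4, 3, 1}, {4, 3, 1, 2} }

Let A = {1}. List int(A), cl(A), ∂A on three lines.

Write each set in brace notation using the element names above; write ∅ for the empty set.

opens ⊆ A: ∅; union → int = ∅
complement {4, 3, 2}; its interior {4, 3}; cl(A) = X∖{4, 3} = {1, 2}
boundary = {1, 2} ∖ ∅ = {1, 2}

int(A) = ∅
cl(A)  = {1, 2}
∂A     = {1, 2}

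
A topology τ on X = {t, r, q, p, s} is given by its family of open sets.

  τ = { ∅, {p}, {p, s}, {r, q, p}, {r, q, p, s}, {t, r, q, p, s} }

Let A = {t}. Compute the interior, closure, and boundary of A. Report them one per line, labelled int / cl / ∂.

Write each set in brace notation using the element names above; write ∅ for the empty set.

int(A) = ∅
cl(A)  = {t}
∂A     = {t}

opens ⊆ A: ∅; union → int = ∅
complement {r, q, p, s}; its interior {r, q, p, s}; cl(A) = X∖{r, q, p, s} = {t}
boundary = {t} ∖ ∅ = {t}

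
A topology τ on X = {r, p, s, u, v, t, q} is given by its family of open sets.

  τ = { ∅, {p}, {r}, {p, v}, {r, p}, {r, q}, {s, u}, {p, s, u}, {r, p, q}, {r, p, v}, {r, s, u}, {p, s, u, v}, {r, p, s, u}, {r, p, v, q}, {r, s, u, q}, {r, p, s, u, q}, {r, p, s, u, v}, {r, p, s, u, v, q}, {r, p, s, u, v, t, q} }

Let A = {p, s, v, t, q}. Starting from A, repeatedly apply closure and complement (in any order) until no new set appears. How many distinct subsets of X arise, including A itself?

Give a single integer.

12

cl via duality: int({r, u}) = {r}, so X∖{r} = {p, s, u, v, t, q}
Write k for closure, c for complement:
  1. A     = {p, s, v, t, q}
  2. kA    = {p, s, u, v, t, q}
  3. cA    = {r, u}
  4. ckA   = {r}
  5. kcA   = {r, s, u, t, q}
  6. kckA  = {r, t, q}
  7. ckcA  = {p, v}
  8. ckckA = {p, s, u, v}
  9. kckcA = {p, v, t}
  10. kckckA = {p, s, u, v, t}
  11. ckckcA = {r, s, u, q}
  12. ckckckA = {r, q}
applying k or c yields no new set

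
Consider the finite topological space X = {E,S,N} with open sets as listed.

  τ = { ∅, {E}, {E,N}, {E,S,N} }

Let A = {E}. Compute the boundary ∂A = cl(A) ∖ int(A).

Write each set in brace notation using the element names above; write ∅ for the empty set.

U open, U⊆A: ∅, {E}. int(A) = ⋃ = {E}
X∖A={S,N}, int(X∖A)=∅, hence cl(A)={E,S,N}
∂A: remove int from cl → {S,N}

{S,N}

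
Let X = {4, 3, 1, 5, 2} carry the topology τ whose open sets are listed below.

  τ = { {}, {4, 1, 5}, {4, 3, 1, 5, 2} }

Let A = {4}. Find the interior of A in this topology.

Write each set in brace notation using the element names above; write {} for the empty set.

opens ⊆ A: {}; union → int = {}

{}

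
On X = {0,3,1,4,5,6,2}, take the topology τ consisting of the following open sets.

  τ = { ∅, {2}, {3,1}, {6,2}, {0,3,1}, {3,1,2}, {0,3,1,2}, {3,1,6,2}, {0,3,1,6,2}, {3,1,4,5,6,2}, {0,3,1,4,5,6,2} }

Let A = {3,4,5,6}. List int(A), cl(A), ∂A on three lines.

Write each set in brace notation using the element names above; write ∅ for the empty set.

opens ⊆ A: ∅; union → int = ∅
complement {0,1,2}; its interior {2}; cl(A) = X∖{2} = {0,3,1,4,5,6}
boundary = {0,3,1,4,5,6} ∖ ∅ = {0,3,1,4,5,6}

int(A) = ∅
cl(A)  = {0,3,1,4,5,6}
∂A     = {0,3,1,4,5,6}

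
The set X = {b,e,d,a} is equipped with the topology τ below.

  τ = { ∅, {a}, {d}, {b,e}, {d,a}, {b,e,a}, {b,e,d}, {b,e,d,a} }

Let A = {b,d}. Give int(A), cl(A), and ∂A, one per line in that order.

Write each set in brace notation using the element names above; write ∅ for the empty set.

U open, U⊆A: ∅, {d}. int(A) = ⋃ = {d}
X∖A={e,a}, int(X∖A)={a}, hence cl(A)={b,e,d}
∂A: remove int from cl → {b,e}

int(A) = {d}
cl(A)  = {b,e,d}
∂A     = {b,e}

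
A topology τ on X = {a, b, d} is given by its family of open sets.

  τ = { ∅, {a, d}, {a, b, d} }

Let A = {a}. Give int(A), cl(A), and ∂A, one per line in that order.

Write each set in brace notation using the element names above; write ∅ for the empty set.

int(A) = ∅
cl(A)  = {a, b, d}
∂A     = {a, b, d}

open subsets of A: ∅; so int(A) = ∅
closure: X∖int(X∖A) = X∖∅ = {a, b, d}
∂A = {a, b, d} minus ∅ = {a, b, d}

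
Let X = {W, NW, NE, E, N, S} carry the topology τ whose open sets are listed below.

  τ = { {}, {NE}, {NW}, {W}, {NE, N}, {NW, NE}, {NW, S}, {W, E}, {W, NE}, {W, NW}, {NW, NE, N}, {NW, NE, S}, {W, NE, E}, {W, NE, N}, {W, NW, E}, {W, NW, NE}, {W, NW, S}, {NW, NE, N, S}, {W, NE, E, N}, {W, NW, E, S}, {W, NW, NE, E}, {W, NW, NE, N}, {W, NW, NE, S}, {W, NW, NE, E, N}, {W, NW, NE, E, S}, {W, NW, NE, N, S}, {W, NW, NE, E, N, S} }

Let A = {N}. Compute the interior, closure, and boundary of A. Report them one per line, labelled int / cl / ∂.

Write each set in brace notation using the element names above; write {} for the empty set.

U open, U⊆A: {}. int(A) = ⋃ = {}
X∖A={W, NW, NE, E, S}, int(X∖A)={W, NW, NE, E, S}, hence cl(A)={N}
∂A: remove int from cl → {N}

int(A) = {}
cl(A)  = {N}
∂A     = {N}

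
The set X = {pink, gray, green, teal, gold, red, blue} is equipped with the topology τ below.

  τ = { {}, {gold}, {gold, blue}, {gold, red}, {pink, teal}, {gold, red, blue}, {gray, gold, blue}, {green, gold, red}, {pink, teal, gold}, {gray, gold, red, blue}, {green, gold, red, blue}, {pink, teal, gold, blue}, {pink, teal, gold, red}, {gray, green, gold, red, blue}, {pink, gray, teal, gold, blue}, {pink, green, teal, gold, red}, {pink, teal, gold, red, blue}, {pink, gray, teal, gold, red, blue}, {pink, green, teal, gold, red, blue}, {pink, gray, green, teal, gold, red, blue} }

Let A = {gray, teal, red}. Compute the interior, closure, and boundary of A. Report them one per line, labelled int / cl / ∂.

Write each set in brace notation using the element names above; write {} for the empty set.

U open, U⊆A: {}. int(A) = ⋃ = {}
X∖A={pink, green, gold, blue}, int(X∖A)={gold, blue}, hence cl(A)={pink, gray, green, teal, red}
∂A: remove int from cl → {pink, gray, green, teal, red}

int(A) = {}
cl(A)  = {pink, gray, green, teal, red}
∂A     = {pink, gray, green, teal, red}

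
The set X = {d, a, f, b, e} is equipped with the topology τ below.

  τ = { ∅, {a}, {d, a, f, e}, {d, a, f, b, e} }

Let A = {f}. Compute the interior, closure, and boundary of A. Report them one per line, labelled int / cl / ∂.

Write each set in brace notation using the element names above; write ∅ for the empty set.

U open, U⊆A: ∅. int(A) = ⋃ = ∅
X∖A={d, a, b, e}, int(X∖A)={a}, hence cl(A)={d, f, b, e}
∂A: remove int from cl → {d, f, b, e}

int(A) = ∅
cl(A)  = {d, f, b, e}
∂A     = {d, f, b, e}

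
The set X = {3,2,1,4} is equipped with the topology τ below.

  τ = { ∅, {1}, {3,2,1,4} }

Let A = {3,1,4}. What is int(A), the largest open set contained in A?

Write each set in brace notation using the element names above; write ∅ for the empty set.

opens ⊆ A: ∅, {1}; union → int = {1}

{1}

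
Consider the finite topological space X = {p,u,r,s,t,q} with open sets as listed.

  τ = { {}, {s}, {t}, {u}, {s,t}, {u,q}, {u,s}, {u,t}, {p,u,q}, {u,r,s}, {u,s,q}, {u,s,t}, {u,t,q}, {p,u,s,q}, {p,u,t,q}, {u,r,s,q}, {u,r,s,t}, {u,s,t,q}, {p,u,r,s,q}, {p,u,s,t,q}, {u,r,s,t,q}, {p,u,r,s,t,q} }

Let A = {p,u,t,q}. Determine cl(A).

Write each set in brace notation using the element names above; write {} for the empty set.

{p,u,r,t,q}

closure: X∖int(X∖A) = X∖{s} = {p,u,r,t,q}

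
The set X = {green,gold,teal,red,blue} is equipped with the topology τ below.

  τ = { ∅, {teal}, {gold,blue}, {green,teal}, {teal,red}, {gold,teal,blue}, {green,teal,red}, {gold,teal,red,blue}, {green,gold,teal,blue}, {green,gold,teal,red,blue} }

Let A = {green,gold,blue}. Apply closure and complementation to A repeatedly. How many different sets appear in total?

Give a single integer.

X∖A={teal,red}, int(X∖A)={teal,red}, hence cl(A)={green,gold,blue}
Orbit (k=closure, c=complement):
  1. A     = {green,gold,blue}
  2. cA    = {teal,red}
  3. kcA   = {green,teal,red}
  4. ckcA  = {gold,blue}
(closed under both — stop)

4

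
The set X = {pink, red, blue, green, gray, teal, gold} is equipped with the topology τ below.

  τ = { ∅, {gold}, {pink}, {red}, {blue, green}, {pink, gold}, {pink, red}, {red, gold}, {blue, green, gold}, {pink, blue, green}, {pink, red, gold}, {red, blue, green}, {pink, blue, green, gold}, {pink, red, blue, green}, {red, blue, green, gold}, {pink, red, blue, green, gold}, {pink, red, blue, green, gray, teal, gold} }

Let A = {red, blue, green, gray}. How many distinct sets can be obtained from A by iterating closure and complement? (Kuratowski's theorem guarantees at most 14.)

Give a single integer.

6

complement {pink, teal, gold}; its interior {pink, gold}; cl(A) = X∖{pink, gold} = {red, blue, green, gray, teal}
With k = closure, c = complement:
  1. A     = {red, blue, green, gray}
  2. kA    = {red, blue, green, gray, teal}
  3. cA    = {pink, teal, gold}
  4. ckA   = {pink, gold}
  5. kcA   = {pink, gray, teal, gold}
  6. ckcA  = {red, blue, green}
k, c of each give nothing new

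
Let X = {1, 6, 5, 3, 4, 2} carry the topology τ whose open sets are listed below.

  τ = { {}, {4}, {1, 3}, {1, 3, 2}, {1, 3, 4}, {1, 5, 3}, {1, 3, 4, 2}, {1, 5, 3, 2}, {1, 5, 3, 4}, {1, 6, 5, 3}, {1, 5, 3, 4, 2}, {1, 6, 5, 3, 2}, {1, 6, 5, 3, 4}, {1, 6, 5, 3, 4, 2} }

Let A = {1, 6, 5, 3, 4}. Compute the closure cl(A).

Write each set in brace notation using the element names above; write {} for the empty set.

{1, 6, 5, 3, 4, 2}

complement {2}; its interior {}; cl(A) = X∖{} = {1, 6, 5, 3, 4, 2}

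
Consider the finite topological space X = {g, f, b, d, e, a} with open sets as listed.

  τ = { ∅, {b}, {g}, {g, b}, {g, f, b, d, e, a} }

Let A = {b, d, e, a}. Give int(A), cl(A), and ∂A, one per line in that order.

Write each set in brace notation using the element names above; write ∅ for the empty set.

int(A) = {b}
cl(A)  = {f, b, d, e, a}
∂A     = {f, d, e, a}

U open, U⊆A: ∅, {b}. int(A) = ⋃ = {b}
X∖A={g, f}, int(X∖A)={g}, hence cl(A)={f, b, d, e, a}
∂A: remove int from cl → {f, d, e, a}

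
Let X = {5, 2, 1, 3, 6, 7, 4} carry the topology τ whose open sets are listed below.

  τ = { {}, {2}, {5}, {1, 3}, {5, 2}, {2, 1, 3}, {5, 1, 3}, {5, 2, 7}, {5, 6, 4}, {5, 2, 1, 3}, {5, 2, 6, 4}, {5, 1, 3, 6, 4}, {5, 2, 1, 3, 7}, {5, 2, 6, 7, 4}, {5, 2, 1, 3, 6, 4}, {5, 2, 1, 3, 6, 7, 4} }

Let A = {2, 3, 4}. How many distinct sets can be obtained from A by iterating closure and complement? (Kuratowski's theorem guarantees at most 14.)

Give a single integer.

cl via duality: int({5, 1, 6, 7}) = {5}, so X∖{5} = {2, 1, 3, 6, 7, 4}
Write k for closure, c for complement:
  1. A     = {2, 3, 4}
  2. kA    = {2, 1, 3, 6, 7, 4}
  3. cA    = {5, 1, 6, 7}
  4. ckA   = {5}
  5. kcA   = {5, 1, 3, 6, 7, 4}
  6. kckA  = {5, 6, 7, 4}
  7. ckcA  = {2}
  8. ckckA = {2, 1, 3}
  9. kckcA = {2, 7}
  10. kckckA = {2, 1, 3, 7}
  11. ckckcA = {5, 1, 3, 6, 4}
  12. ckckckA = {5, 6, 4}
applying k or c yields no new set

12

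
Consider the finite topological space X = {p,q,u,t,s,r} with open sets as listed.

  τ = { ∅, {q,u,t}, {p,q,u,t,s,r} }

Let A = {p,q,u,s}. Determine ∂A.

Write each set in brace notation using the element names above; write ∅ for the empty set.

{p,q,u,t,s,r}

interior: largest open inside A is ∅ (from ∅)
cl via duality: int({t,r}) = ∅, so X∖∅ = {p,q,u,t,s,r}
cl∖int = {p,q,u,t,s,r}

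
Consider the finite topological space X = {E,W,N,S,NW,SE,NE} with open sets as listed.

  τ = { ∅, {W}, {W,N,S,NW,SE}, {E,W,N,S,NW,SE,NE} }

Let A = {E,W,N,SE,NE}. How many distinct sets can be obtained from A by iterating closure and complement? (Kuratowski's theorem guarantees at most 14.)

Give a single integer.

6

X∖A={S,NW}, int(X∖A)=∅, hence cl(A)={E,W,N,S,NW,SE,NE}
Orbit (k=closure, c=complement):
  1. A     = {E,W,N,SE,NE}
  2. kA    = {E,W,N,S,NW,SE,NE}
  3. cA    = {S,NW}
  4. ckA   = ∅
  5. kcA   = {E,N,S,NW,SE,NE}
  6. ckcA  = {W}
(closed under both — stop)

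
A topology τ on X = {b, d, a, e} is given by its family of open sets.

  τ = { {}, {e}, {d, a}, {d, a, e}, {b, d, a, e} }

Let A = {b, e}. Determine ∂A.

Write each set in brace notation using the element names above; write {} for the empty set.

{b}

opens ⊆ A: {}, {e}; union → int = {e}
complement {d, a}; its interior {d, a}; cl(A) = X∖{d, a} = {b, e}
boundary = {b, e} ∖ {e} = {b}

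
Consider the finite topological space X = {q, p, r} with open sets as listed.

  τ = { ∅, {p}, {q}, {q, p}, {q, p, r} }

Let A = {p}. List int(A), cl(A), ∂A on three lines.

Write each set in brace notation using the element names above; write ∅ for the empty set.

int(A) = {p}
cl(A)  = {p, r}
∂A     = {r}

open subsets of A: ∅, {p}; so int(A) = {p}
closure: X∖int(X∖A) = X∖{q} = {p, r}
∂A = {p, r} minus {p} = {r}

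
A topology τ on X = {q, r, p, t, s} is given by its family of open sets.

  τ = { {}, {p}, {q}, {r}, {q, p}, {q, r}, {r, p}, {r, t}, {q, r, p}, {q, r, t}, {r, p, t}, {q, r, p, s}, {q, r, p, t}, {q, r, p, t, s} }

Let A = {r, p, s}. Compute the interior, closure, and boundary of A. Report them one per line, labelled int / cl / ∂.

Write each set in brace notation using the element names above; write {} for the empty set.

opens ⊆ A: {}, {r}, {p}, {r, p}; union → int = {r, p}
complement {q, t}; its interior {q}; cl(A) = X∖{q} = {r, p, t, s}
boundary = {r, p, t, s} ∖ {r, p} = {t, s}

int(A) = {r, p}
cl(A)  = {r, p, t, s}
∂A     = {t, s}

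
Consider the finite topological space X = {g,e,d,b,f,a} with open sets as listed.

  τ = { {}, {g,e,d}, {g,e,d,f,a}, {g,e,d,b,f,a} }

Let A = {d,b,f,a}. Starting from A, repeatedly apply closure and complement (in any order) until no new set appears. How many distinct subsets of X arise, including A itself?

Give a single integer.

4

complement {g,e}; its interior {}; cl(A) = X∖{} = {g,e,d,b,f,a}
With k = closure, c = complement:
  1. A     = {d,b,f,a}
  2. kA    = {g,e,d,b,f,a}
  3. cA    = {g,e}
  4. ckA   = {}
k, c of each give nothing new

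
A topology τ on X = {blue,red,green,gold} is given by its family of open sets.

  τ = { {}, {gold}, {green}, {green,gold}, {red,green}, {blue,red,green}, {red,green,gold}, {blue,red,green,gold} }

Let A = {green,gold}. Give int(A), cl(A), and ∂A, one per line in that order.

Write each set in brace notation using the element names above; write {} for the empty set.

U open, U⊆A: {}, {gold}, {green}, {green,gold}. int(A) = ⋃ = {green,gold}
X∖A={blue,red}, int(X∖A)={}, hence cl(A)={blue,red,green,gold}
∂A: remove int from cl → {blue,red}

int(A) = {green,gold}
cl(A)  = {blue,red,green,gold}
∂A     = {blue,red}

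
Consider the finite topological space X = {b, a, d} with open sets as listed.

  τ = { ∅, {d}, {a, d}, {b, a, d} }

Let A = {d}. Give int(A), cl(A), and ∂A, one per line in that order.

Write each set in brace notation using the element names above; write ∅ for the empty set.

opens ⊆ A: ∅, {d}; union → int = {d}
complement {b, a}; its interior ∅; cl(A) = X∖∅ = {b, a, d}
boundary = {b, a, d} ∖ {d} = {b, a}

int(A) = {d}
cl(A)  = {b, a, d}
∂A     = {b, a}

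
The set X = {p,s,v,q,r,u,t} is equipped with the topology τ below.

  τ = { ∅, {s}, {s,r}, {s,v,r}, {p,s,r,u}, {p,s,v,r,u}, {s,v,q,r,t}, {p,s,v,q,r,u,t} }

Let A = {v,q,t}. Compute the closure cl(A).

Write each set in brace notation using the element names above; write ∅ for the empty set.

{v,q,t}

X∖A={p,s,r,u}, int(X∖A)={p,s,r,u}, hence cl(A)={v,q,t}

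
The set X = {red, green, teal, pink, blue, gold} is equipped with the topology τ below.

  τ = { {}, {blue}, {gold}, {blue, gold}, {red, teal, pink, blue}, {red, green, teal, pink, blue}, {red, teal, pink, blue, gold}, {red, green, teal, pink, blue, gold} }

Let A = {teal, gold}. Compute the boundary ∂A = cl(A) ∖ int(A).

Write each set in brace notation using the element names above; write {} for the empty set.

{red, green, teal, pink}

U open, U⊆A: {}, {gold}. int(A) = ⋃ = {gold}
X∖A={red, green, pink, blue}, int(X∖A)={blue}, hence cl(A)={red, green, teal, pink, gold}
∂A: remove int from cl → {red, green, teal, pink}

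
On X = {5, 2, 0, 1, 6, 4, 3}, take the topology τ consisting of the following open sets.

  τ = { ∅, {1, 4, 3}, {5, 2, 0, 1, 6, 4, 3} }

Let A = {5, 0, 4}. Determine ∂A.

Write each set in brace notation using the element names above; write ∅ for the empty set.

{5, 2, 0, 1, 6, 4, 3}

U open, U⊆A: ∅. int(A) = ⋃ = ∅
X∖A={2, 1, 6, 3}, int(X∖A)=∅, hence cl(A)={5, 2, 0, 1, 6, 4, 3}
∂A: remove int from cl → {5, 2, 0, 1, 6, 4, 3}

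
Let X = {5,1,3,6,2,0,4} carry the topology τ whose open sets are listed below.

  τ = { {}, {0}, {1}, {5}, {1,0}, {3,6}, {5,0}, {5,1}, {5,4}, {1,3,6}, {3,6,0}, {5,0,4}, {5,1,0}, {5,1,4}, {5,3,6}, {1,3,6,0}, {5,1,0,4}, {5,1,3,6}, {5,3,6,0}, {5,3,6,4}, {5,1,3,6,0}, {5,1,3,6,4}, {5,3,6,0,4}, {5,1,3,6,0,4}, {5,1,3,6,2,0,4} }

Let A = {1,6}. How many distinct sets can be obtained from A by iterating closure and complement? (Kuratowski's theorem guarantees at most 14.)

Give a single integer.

complement {5,3,2,0,4}; its interior {5,0,4}; cl(A) = X∖{5,0,4} = {1,3,6,2}
With k = closure, c = complement:
  1. A     = {1,6}
  2. kA    = {1,3,6,2}
  3. cA    = {5,3,2,0,4}
  4. ckA   = {5,0,4}
  5. kcA   = {5,3,6,2,0,4}
  6. kckA  = {5,2,0,4}
  7. ckcA  = {1}
  8. ckckA = {1,3,6}
  9. kckcA = {1,2}
  10. ckckcA = {5,3,6,0,4}
k, c of each give nothing new

10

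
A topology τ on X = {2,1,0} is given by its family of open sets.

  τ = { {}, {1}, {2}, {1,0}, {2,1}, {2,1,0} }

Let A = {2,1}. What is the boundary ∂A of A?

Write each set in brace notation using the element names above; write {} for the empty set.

opens ⊆ A: {}, {2}, {1}, {2,1}; union → int = {2,1}
complement {0}; its interior {}; cl(A) = X∖{} = {2,1,0}
boundary = {2,1,0} ∖ {2,1} = {0}

{0}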